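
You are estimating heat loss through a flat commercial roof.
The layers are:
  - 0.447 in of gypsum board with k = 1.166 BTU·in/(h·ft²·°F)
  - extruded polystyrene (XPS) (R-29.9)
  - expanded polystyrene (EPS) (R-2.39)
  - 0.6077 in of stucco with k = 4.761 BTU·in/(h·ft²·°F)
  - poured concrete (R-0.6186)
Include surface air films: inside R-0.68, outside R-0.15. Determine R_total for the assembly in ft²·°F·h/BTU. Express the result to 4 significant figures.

0.447/1.166 = 0.38336
0.6077/4.761 = 0.12764
R_total = 0.68 + 0.38336 + 29.9 + 2.39 + 0.12764 + 0.6186 + 0.15 = 34.25 ft²·°F·h/BTU

34.25 ft²·°F·h/BTU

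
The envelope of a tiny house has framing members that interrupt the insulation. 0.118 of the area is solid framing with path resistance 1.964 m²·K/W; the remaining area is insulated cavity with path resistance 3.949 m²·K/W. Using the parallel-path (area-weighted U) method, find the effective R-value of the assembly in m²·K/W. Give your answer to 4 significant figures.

U_eff = 0.882/3.949 + 0.118/1.964 = 0.22335 + 0.060081 = 0.28343
R_eff = 1/U_eff = 3.5282 m²·K/W

3.528 m²·K/W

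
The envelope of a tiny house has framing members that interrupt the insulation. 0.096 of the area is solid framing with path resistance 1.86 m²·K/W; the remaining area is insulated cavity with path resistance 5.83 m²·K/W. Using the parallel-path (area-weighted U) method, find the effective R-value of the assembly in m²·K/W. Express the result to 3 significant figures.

U_eff = 0.904/5.83 + 0.096/1.86 = 0.1551 + 0.05161 = 0.2067
R_eff = 1/U_eff = 4.839 m²·K/W

4.84 m²·K/W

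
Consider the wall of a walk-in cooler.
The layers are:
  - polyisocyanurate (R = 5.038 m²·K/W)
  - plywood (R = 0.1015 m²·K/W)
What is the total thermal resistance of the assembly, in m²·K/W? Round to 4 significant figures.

R_total = 5.038 + 0.1015 = 5.1395 m²·K/W

5.139 m²·K/W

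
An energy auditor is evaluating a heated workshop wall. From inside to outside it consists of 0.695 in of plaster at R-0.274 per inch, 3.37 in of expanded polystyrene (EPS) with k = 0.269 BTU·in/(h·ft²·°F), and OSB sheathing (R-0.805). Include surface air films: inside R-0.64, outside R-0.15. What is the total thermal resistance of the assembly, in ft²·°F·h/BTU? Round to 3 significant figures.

14.3 ft²·°F·h/BTU

0.695 × 0.274 = 0.1904
3.37/0.269 = 12.53
R_total = 0.64 + 0.1904 + 12.53 + 0.805 + 0.15 = 14.31 ft²·°F·h/BTU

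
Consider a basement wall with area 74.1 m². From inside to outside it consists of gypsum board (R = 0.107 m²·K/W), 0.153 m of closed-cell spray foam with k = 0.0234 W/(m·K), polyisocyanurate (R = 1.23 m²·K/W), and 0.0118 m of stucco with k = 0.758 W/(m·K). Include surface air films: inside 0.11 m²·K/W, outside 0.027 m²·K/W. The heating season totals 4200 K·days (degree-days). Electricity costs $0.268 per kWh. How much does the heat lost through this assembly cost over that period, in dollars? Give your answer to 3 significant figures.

249 dollars

0.153/0.0234 = 6.538
0.0118/0.758 = 0.01557
R_total = 0.11 + 0.107 + 6.538 + 1.23 + 0.01557 + 0.027 = 8.028 m²·K/W
E = A × HDD × 24 / R / 1000 = 74.1 × 4200 × 24 / 8.028 / 1000 = 930.4 kWh
Cost = 930.4 × 0.268 = $249.3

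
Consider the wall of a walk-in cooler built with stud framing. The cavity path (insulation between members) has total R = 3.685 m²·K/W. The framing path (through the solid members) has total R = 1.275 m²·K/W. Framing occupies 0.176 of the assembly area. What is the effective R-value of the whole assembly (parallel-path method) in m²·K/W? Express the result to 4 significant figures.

U_eff = 0.824/3.685 + 0.176/1.275 = 0.22361 + 0.13804 = 0.36165
R_eff = 1/U_eff = 2.7651 m²·K/W

2.765 m²·K/W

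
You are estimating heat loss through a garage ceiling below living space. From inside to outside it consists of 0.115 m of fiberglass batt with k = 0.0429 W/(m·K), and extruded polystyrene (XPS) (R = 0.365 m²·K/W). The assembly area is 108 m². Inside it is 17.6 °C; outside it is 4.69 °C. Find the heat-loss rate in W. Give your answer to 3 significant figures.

0.115/0.0429 = 2.681
R_total = 2.681 + 0.365 = 3.046 m²·K/W
Q = A·ΔT/R = 108 × (17.6 − 4.69) / 3.046 = 457.8 W

458 W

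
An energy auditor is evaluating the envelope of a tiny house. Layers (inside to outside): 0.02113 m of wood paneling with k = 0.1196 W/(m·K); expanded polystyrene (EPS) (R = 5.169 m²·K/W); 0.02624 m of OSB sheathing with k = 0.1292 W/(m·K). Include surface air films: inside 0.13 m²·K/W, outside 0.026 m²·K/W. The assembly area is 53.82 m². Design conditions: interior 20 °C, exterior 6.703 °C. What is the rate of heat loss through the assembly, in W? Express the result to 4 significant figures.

0.02113/0.1196 = 0.17667
0.02624/0.1292 = 0.2031
R_total = 0.13 + 0.17667 + 5.169 + 0.2031 + 0.026 = 5.7048 m²·K/W
Q = A·ΔT/R = 53.82 × (20 − 6.703) / 5.7048 = 125.45 W

125.4 W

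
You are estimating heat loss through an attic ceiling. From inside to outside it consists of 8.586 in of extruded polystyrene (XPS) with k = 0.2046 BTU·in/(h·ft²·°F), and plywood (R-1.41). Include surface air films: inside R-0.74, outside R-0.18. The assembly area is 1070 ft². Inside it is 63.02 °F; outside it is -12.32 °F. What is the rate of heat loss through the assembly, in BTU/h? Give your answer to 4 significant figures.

1820 BTU/h

8.586/0.2046 = 41.965
R_total = 0.74 + 41.965 + 1.41 + 0.18 = 44.295 ft²·°F·h/BTU
Q = A·ΔT/R = 1070 × (63.02 − (-12.32)) / 44.295 = 1819.9 BTU/h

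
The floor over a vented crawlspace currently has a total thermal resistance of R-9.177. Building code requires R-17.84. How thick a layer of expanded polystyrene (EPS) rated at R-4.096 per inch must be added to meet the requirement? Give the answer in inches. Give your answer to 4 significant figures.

ΔR = 17.84 − 9.177 = 8.663 ft²·°F·h/BTU
L = ΔR / (R/in) = 8.663/4.096 = 2.115 in

2.115 in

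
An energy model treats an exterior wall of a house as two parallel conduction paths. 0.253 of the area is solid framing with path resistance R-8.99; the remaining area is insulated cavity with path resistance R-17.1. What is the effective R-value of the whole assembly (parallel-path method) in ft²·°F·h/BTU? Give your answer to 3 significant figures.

13.9 ft²·°F·h/BTU

U_eff = 0.747/17.1 + 0.253/8.99 = 0.04368 + 0.02814 = 0.07183
R_eff = 1/U_eff = 13.92 ft²·°F·h/BTU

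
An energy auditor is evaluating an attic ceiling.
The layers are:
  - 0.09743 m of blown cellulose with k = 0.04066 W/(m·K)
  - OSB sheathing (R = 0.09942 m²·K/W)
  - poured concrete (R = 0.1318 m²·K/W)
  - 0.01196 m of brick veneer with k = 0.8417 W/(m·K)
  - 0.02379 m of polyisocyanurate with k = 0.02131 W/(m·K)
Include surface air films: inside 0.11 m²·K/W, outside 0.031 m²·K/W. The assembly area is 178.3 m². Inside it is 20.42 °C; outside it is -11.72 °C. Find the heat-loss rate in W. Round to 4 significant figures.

1470 W

0.09743/0.04066 = 2.3962
0.01196/0.8417 = 0.014209
0.02379/0.02131 = 1.1164
R_total = 0.11 + 2.3962 + 0.09942 + 0.1318 + 0.014209 + 1.1164 + 0.031 = 3.899 m²·K/W
Q = A·ΔT/R = 178.3 × (20.42 − (-11.72)) / 3.899 = 1469.7 W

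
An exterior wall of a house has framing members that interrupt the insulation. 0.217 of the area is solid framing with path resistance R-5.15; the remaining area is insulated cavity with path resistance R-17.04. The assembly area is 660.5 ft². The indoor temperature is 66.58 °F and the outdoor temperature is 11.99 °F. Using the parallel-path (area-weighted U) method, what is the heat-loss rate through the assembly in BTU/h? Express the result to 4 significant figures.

3176 BTU/h

U_eff = 0.783/17.04 + 0.217/5.15 = 0.045951 + 0.042136 = 0.088087
R_eff = 1/U_eff = 11.352 ft²·°F·h/BTU
Q = 660.5 × (66.58 − 11.99) / 11.352 = 3176.1 BTU/h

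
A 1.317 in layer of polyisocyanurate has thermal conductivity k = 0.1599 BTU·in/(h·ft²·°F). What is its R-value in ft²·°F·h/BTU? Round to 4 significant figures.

R = L/k = 1.317/0.1599 = 8.2364 ft²·°F·h/BTU

8.236 ft²·°F·h/BTU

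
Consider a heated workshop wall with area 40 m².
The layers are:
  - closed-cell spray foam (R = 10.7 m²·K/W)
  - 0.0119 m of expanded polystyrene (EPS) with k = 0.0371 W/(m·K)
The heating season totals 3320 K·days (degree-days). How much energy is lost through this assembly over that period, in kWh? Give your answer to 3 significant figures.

289 kWh

0.0119/0.0371 = 0.3208
R_total = 10.7 + 0.3208 = 11.02 m²·K/W
E = A × HDD × 24 / R / 1000 = 40 × 3320 × 24 / 11.02 / 1000 = 289.2 kWh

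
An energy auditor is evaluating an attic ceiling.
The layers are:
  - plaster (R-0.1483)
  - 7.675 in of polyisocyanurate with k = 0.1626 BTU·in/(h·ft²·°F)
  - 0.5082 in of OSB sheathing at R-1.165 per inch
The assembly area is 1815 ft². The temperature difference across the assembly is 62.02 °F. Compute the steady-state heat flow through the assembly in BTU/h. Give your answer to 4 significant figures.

7.675/0.1626 = 47.202
0.5082 × 1.165 = 0.59205
R_total = 0.1483 + 47.202 + 0.59205 = 47.942 ft²·°F·h/BTU
Q = A·ΔT/R = 1815 × 62.02 / 47.942 = 2348 BTU/h

2348 BTU/h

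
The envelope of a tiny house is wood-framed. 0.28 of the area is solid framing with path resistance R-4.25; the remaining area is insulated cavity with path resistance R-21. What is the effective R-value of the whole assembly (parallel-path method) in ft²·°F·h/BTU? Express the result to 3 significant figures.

U_eff = 0.72/21 + 0.28/4.25 = 0.03429 + 0.06588 = 0.1002
R_eff = 1/U_eff = 9.983 ft²·°F·h/BTU

9.98 ft²·°F·h/BTU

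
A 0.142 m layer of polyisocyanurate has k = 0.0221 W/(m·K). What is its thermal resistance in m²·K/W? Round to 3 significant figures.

R = L/k = 0.142/0.0221 = 6.425 m²·K/W

6.43 m²·K/W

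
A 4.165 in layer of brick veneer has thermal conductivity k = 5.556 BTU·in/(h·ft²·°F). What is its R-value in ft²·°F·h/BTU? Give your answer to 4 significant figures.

0.7496 ft²·°F·h/BTU

R = L/k = 4.165/5.556 = 0.74964 ft²·°F·h/BTU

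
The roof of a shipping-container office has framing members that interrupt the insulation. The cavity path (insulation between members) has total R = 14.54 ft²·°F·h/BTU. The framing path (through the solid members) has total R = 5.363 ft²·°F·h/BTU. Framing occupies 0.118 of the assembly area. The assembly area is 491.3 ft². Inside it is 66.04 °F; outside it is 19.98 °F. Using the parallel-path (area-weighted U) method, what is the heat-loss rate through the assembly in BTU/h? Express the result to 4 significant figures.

1871 BTU/h

U_eff = 0.882/14.54 + 0.118/5.363 = 0.06066 + 0.022003 = 0.082663
R_eff = 1/U_eff = 12.097 ft²·°F·h/BTU
Q = 491.3 × (66.04 − 19.98) / 12.097 = 1870.6 BTU/h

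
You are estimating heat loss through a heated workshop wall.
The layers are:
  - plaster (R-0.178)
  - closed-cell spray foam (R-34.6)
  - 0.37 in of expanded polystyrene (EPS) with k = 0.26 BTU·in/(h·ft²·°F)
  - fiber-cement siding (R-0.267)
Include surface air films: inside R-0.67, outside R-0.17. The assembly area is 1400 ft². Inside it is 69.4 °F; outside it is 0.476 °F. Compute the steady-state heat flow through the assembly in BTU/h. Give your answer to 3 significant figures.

2590 BTU/h

0.37/0.26 = 1.423
R_total = 0.67 + 0.178 + 34.6 + 1.423 + 0.267 + 0.17 = 37.31 ft²·°F·h/BTU
Q = A·ΔT/R = 1400 × (69.4 − 0.476) / 37.31 = 2586 BTU/h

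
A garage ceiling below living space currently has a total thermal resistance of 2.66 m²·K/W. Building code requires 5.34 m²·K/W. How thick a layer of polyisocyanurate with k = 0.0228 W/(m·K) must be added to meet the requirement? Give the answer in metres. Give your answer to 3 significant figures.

0.0611 m

ΔR = 5.34 − 2.66 = 2.68 m²·K/W
L = ΔR × k = 2.68 × 0.0228 = 0.0611 m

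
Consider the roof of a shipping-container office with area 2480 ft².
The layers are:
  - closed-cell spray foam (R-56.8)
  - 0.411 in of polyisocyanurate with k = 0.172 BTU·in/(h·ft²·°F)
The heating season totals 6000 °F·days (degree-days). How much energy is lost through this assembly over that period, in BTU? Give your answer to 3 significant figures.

0.411/0.172 = 2.39
R_total = 56.8 + 2.39 = 59.19 ft²·°F·h/BTU
E = A × HDD × 24 / R = 2480 × 6000 × 24 / 59.19 = 6033000 BTU

6030000 BTU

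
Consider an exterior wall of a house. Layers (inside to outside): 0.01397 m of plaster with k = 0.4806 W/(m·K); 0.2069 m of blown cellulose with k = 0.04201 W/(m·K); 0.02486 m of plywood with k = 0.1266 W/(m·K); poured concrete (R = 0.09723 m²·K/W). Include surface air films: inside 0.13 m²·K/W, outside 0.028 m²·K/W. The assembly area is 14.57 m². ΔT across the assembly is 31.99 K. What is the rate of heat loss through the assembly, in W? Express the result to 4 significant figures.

86.22 W

0.01397/0.4806 = 0.029068
0.2069/0.04201 = 4.925
0.02486/0.1266 = 0.19637
R_total = 0.13 + 0.029068 + 4.925 + 0.19637 + 0.09723 + 0.028 = 5.4057 m²·K/W
Q = A·ΔT/R = 14.57 × 31.99 / 5.4057 = 86.223 W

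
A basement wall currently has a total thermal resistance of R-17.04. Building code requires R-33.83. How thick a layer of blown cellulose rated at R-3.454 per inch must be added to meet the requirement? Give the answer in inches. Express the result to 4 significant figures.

ΔR = 33.83 − 17.04 = 16.79 ft²·°F·h/BTU
L = ΔR / (R/in) = 16.79/3.454 = 4.861 in

4.861 in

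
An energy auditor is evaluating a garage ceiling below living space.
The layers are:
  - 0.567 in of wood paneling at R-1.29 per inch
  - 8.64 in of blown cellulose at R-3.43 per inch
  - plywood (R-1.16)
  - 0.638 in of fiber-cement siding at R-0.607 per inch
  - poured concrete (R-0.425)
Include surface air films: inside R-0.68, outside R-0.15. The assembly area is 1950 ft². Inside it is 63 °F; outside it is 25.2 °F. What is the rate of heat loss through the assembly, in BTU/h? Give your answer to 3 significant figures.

0.567 × 1.29 = 0.7314
8.64 × 3.43 = 29.64
0.638 × 0.607 = 0.3873
R_total = 0.68 + 0.7314 + 29.64 + 1.16 + 0.3873 + 0.425 + 0.15 = 33.17 ft²·°F·h/BTU
Q = A·ΔT/R = 1950 × (63 − 25.2) / 33.17 = 2222 BTU/h

2220 BTU/h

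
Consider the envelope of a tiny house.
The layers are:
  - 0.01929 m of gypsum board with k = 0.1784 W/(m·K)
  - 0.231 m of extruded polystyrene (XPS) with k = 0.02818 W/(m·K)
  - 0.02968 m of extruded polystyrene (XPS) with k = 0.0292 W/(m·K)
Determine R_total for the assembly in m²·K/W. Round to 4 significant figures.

9.322 m²·K/W

0.01929/0.1784 = 0.10813
0.231/0.02818 = 8.1973
0.02968/0.0292 = 1.0164
R_total = 0.10813 + 8.1973 + 1.0164 = 9.3219 m²·K/W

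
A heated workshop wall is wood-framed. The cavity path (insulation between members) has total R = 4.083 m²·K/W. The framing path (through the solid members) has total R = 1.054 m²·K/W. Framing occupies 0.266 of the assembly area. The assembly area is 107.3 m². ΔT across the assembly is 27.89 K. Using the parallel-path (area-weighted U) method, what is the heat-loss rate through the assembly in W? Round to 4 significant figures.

U_eff = 0.734/4.083 + 0.266/1.054 = 0.17977 + 0.25237 = 0.43214
R_eff = 1/U_eff = 2.3141 m²·K/W
Q = 107.3 × 27.89 / 2.3141 = 1293.2 W

1293 W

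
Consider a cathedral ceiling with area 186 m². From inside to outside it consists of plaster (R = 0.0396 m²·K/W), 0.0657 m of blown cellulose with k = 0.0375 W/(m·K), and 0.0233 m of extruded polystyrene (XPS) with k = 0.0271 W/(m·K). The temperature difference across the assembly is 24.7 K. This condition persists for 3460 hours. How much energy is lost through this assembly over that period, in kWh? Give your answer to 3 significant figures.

0.0657/0.0375 = 1.752
0.0233/0.0271 = 0.8598
R_total = 0.0396 + 1.752 + 0.8598 = 2.651 m²·K/W
Q = 186 × 24.7 / 2.651 = 1733 W
E = 1733 W × 3460 h / 1000 = 5995 kWh

6000 kWh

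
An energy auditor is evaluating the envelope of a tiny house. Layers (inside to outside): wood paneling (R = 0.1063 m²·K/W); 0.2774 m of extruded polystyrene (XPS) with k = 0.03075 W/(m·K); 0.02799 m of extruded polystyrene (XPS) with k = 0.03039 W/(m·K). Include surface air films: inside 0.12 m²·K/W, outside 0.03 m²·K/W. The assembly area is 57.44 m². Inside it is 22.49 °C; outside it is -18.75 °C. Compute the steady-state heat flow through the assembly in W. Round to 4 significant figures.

232.3 W

0.2774/0.03075 = 9.0211
0.02799/0.03039 = 0.92103
R_total = 0.12 + 0.1063 + 9.0211 + 0.92103 + 0.03 = 10.198 m²·K/W
Q = A·ΔT/R = 57.44 × (22.49 − (-18.75)) / 10.198 = 232.27 W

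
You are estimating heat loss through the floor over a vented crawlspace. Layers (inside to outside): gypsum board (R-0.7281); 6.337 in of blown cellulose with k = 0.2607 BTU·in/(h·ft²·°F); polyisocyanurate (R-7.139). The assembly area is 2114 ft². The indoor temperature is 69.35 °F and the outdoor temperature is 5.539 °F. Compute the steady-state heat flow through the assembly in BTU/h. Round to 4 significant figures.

6.337/0.2607 = 24.308
R_total = 0.7281 + 24.308 + 7.139 = 32.175 ft²·°F·h/BTU
Q = A·ΔT/R = 2114 × (69.35 − 5.539) / 32.175 = 4192.6 BTU/h

4193 BTU/h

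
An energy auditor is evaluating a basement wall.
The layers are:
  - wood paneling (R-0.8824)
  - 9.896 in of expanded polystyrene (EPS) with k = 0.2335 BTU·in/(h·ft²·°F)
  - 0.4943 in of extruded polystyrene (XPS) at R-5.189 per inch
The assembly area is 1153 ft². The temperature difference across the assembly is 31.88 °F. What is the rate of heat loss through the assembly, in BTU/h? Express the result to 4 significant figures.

9.896/0.2335 = 42.381
0.4943 × 5.189 = 2.5649
R_total = 0.8824 + 42.381 + 2.5649 = 45.828 ft²·°F·h/BTU
Q = A·ΔT/R = 1153 × 31.88 / 45.828 = 802.07 BTU/h

802.1 BTU/h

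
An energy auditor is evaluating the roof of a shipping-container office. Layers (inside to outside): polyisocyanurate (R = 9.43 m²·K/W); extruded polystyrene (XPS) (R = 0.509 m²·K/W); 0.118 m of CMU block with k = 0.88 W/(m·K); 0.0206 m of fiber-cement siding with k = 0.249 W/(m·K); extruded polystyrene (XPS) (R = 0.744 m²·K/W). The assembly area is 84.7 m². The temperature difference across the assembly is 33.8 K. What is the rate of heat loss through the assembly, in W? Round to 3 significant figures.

263 W

0.118/0.88 = 0.1341
0.0206/0.249 = 0.08273
R_total = 9.43 + 0.509 + 0.1341 + 0.08273 + 0.744 = 10.9 m²·K/W
Q = A·ΔT/R = 84.7 × 33.8 / 10.9 = 262.7 W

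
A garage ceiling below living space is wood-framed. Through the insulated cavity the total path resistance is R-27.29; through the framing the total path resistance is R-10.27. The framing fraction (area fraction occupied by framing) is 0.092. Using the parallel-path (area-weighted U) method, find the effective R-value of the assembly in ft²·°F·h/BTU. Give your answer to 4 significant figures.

U_eff = 0.908/27.29 + 0.092/10.27 = 0.033272 + 0.0089581 = 0.04223
R_eff = 1/U_eff = 23.68 ft²·°F·h/BTU

23.68 ft²·°F·h/BTU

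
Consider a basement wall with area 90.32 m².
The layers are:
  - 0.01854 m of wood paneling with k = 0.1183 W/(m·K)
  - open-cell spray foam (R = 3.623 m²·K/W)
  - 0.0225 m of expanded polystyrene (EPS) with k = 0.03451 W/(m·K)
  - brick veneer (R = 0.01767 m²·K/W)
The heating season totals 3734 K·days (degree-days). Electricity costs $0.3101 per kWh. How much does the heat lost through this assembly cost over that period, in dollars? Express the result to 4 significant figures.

0.01854/0.1183 = 0.15672
0.0225/0.03451 = 0.65198
R_total = 0.15672 + 3.623 + 0.65198 + 0.01767 = 4.4494 m²·K/W
E = A × HDD × 24 / R / 1000 = 90.32 × 3734 × 24 / 4.4494 / 1000 = 1819.2 kWh
Cost = 1819.2 × 0.3101 = $564.12

564.1 dollars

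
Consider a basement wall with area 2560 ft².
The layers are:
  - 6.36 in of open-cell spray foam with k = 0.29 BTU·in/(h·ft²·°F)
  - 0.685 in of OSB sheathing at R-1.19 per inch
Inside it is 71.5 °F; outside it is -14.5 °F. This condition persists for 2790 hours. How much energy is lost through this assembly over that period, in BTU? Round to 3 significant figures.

27000000 BTU

6.36/0.29 = 21.93
0.685 × 1.19 = 0.8152
R_total = 21.93 + 0.8152 = 22.75 ft²·°F·h/BTU
Q = 2560 × (71.5 − (-14.5)) / 22.75 = 9679 BTU/h
E = 9679 × 2790 = 27000000 BTU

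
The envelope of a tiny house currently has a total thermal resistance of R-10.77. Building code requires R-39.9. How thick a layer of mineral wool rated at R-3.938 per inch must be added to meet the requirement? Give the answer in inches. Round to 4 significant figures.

7.397 in

ΔR = 39.9 − 10.77 = 29.13 ft²·°F·h/BTU
L = ΔR / (R/in) = 29.13/3.938 = 7.3972 in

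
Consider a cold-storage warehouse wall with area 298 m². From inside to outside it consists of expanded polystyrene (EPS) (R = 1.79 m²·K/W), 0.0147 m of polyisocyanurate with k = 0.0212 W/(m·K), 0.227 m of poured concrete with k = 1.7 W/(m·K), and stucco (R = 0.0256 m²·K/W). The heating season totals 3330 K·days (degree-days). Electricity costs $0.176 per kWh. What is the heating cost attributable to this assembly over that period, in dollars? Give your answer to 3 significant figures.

0.0147/0.0212 = 0.6934
0.227/1.7 = 0.1335
R_total = 1.79 + 0.6934 + 0.1335 + 0.0256 = 2.643 m²·K/W
E = A × HDD × 24 / R / 1000 = 298 × 3330 × 24 / 2.643 / 1000 = 9013 kWh
Cost = 9013 × 0.176 = $1586

1590 dollars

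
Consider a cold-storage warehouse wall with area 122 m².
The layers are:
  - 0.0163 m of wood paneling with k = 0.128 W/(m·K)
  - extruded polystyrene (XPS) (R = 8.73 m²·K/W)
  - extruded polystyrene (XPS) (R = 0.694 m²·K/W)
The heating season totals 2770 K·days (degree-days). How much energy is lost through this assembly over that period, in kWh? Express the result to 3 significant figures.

849 kWh

0.0163/0.128 = 0.1273
R_total = 0.1273 + 8.73 + 0.694 = 9.551 m²·K/W
E = A × HDD × 24 / R / 1000 = 122 × 2770 × 24 / 9.551 / 1000 = 849.2 kWh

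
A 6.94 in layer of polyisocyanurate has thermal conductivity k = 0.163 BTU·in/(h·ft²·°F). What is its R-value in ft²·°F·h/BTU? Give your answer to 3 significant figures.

R = L/k = 6.94/0.163 = 42.58 ft²·°F·h/BTU

42.6 ft²·°F·h/BTU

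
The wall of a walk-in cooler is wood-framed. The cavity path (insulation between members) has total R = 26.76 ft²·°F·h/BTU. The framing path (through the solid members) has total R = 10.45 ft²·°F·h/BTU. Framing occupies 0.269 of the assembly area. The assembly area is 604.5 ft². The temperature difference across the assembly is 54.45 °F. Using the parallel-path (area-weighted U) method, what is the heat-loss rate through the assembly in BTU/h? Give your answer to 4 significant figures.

U_eff = 0.731/26.76 + 0.269/10.45 = 0.027317 + 0.025742 = 0.053059
R_eff = 1/U_eff = 18.847 ft²·°F·h/BTU
Q = 604.5 × 54.45 / 18.847 = 1746.4 BTU/h

1746 BTU/h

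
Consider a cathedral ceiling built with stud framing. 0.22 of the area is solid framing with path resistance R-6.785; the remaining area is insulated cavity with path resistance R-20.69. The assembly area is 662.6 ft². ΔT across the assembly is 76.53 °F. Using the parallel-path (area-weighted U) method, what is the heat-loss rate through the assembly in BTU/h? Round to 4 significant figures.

U_eff = 0.78/20.69 + 0.22/6.785 = 0.037699 + 0.032424 = 0.070124
R_eff = 1/U_eff = 14.26 ft²·°F·h/BTU
Q = 662.6 × 76.53 / 14.26 = 3555.9 BTU/h

3556 BTU/h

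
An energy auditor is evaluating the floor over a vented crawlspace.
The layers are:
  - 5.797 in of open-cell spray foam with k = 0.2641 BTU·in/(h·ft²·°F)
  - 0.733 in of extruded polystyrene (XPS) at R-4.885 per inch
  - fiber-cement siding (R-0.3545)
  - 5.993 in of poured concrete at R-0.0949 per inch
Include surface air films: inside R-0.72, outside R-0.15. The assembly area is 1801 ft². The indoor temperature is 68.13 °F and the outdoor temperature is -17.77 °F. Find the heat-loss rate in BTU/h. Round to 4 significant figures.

5.797/0.2641 = 21.95
0.733 × 4.885 = 3.5807
5.993 × 0.0949 = 0.56874
R_total = 0.72 + 21.95 + 3.5807 + 0.3545 + 0.56874 + 0.15 = 27.324 ft²·°F·h/BTU
Q = A·ΔT/R = 1801 × (68.13 − (-17.77)) / 27.324 = 5661.9 BTU/h

5662 BTU/h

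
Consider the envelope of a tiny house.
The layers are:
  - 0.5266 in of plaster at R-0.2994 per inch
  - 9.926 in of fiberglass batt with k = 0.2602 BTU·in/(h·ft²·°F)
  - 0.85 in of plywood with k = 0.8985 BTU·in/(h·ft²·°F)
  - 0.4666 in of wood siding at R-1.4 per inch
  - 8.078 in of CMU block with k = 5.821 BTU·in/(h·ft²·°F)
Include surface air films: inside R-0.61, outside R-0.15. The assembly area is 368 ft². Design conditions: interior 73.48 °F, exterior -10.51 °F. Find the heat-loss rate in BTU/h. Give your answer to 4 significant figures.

735.0 BTU/h

0.5266 × 0.2994 = 0.15766
9.926/0.2602 = 38.148
0.85/0.8985 = 0.94602
0.4666 × 1.4 = 0.65324
8.078/5.821 = 1.3877
R_total = 0.61 + 0.15766 + 38.148 + 0.94602 + 0.65324 + 1.3877 + 0.15 = 42.052 ft²·°F·h/BTU
Q = A·ΔT/R = 368 × (73.48 − (-10.51)) / 42.052 = 735 BTU/h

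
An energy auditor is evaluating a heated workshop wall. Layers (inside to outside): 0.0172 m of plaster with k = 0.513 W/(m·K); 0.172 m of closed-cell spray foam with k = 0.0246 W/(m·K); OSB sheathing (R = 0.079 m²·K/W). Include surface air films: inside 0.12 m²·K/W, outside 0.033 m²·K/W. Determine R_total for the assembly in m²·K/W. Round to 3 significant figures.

7.26 m²·K/W

0.0172/0.513 = 0.03353
0.172/0.0246 = 6.992
R_total = 0.12 + 0.03353 + 6.992 + 0.079 + 0.033 = 7.257 m²·K/W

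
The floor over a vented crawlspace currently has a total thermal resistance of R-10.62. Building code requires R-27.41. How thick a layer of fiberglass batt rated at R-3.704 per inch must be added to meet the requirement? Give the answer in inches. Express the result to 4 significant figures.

4.533 in

ΔR = 27.41 − 10.62 = 16.79 ft²·°F·h/BTU
L = ΔR / (R/in) = 16.79/3.704 = 4.5329 in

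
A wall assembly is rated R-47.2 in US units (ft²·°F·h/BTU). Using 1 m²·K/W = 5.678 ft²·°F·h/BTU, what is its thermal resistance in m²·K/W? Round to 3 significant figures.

8.31 m²·K/W

R_SI = 47.2/5.678 = 8.313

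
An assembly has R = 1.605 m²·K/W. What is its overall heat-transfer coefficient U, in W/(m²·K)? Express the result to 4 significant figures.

0.6231 W/(m²·K)

U = 1/R = 1/1.605 = 0.62305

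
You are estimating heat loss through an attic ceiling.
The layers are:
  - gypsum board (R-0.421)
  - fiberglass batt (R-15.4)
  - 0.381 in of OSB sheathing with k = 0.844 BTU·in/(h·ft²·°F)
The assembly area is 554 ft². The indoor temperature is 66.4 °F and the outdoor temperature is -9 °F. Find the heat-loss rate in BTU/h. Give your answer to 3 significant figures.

2570 BTU/h

0.381/0.844 = 0.4514
R_total = 0.421 + 15.4 + 0.4514 = 16.27 ft²·°F·h/BTU
Q = A·ΔT/R = 554 × (66.4 − (-9)) / 16.27 = 2567 BTU/h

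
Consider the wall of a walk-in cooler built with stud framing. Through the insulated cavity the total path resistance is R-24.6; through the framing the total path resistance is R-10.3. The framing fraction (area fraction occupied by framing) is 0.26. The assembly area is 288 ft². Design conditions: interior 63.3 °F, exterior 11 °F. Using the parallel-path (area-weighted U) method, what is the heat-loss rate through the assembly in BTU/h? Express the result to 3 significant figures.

U_eff = 0.74/24.6 + 0.26/10.3 = 0.03008 + 0.02524 = 0.05532
R_eff = 1/U_eff = 18.08 ft²·°F·h/BTU
Q = 288 × (63.3 − 11) / 18.08 = 833.3 BTU/h

833 BTU/h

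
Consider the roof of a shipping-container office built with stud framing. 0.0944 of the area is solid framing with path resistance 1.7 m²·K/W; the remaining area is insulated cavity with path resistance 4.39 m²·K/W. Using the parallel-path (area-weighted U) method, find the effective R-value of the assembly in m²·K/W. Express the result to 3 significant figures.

U_eff = 0.9056/4.39 + 0.0944/1.7 = 0.2063 + 0.05553 = 0.2618
R_eff = 1/U_eff = 3.819 m²·K/W

3.82 m²·K/W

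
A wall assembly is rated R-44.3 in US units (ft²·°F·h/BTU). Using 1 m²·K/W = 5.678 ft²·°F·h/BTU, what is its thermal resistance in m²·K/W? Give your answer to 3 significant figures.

R_SI = 44.3/5.678 = 7.802

7.80 m²·K/W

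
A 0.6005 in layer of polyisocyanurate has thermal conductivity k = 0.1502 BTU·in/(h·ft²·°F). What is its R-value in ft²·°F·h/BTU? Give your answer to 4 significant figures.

R = L/k = 0.6005/0.1502 = 3.998 ft²·°F·h/BTU

3.998 ft²·°F·h/BTU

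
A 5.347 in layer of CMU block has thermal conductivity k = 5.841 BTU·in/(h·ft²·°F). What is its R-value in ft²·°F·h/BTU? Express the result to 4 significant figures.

R = L/k = 5.347/5.841 = 0.91543 ft²·°F·h/BTU

0.9154 ft²·°F·h/BTU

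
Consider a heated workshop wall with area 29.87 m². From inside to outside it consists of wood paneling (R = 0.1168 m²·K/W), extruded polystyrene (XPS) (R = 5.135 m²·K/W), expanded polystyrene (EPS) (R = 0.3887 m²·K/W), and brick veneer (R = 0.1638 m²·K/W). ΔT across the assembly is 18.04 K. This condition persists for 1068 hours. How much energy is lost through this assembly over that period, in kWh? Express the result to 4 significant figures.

99.15 kWh

R_total = 0.1168 + 5.135 + 0.3887 + 0.1638 = 5.8043 m²·K/W
Q = 29.87 × 18.04 / 5.8043 = 92.837 W
E = 92.837 W × 1068 h / 1000 = 99.15 kWh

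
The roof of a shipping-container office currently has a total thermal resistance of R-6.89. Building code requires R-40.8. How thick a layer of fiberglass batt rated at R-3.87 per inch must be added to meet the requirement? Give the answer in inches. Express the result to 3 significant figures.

8.76 in

ΔR = 40.8 − 6.89 = 33.91 ft²·°F·h/BTU
L = ΔR / (R/in) = 33.91/3.87 = 8.762 in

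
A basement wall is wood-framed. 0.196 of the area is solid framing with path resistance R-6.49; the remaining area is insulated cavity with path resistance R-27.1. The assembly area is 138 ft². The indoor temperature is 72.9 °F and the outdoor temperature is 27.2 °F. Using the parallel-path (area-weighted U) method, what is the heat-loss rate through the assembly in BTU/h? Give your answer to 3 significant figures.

U_eff = 0.804/27.1 + 0.196/6.49 = 0.02967 + 0.0302 = 0.05987
R_eff = 1/U_eff = 16.7 ft²·°F·h/BTU
Q = 138 × (72.9 − 27.2) / 16.7 = 377.6 BTU/h

378 BTU/h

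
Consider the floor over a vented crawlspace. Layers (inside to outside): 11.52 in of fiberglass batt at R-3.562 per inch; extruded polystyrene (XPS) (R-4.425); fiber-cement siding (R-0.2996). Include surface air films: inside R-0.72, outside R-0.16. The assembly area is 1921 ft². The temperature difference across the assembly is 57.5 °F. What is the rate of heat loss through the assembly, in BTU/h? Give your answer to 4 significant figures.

2368 BTU/h

11.52 × 3.562 = 41.034
R_total = 0.72 + 41.034 + 4.425 + 0.2996 + 0.16 = 46.639 ft²·°F·h/BTU
Q = A·ΔT/R = 1921 × 57.5 / 46.639 = 2368.4 BTU/h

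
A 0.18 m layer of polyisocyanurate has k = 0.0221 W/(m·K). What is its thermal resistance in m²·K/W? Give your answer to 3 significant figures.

R = L/k = 0.18/0.0221 = 8.145 m²·K/W

8.14 m²·K/W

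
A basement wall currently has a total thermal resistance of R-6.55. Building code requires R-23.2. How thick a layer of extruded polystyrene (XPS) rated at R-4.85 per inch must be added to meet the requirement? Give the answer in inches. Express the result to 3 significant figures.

ΔR = 23.2 − 6.55 = 16.65 ft²·°F·h/BTU
L = ΔR / (R/in) = 16.65/4.85 = 3.433 in

3.43 in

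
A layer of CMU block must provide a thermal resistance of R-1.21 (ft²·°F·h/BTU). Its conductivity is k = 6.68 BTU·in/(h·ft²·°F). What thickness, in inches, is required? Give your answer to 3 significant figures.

8.08 in

L = R × k = 1.21 × 6.68 = 8.083 in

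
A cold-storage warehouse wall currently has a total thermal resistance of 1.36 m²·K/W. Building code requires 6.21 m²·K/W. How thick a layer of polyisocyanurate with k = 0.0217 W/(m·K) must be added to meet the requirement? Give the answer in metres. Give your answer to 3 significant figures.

ΔR = 6.21 − 1.36 = 4.85 m²·K/W
L = ΔR × k = 4.85 × 0.0217 = 0.1052 m

0.105 m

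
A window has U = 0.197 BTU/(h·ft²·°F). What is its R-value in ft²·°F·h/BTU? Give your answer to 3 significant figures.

5.08 ft²·°F·h/BTU

R = 1/U = 1/0.197 = 5.076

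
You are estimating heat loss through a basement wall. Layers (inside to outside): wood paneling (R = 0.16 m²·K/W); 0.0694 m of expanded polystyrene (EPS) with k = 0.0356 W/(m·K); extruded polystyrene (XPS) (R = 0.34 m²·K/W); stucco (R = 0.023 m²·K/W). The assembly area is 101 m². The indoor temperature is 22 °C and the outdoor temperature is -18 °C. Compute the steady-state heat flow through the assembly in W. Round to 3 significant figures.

0.0694/0.0356 = 1.949
R_total = 0.16 + 1.949 + 0.34 + 0.023 = 2.472 m²·K/W
Q = A·ΔT/R = 101 × (22 − (-18)) / 2.472 = 1634 W

1630 W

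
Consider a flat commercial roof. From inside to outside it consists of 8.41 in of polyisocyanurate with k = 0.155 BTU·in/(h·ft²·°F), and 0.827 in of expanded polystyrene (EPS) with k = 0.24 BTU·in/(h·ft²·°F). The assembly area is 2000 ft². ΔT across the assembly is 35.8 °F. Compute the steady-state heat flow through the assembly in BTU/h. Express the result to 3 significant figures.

8.41/0.155 = 54.26
0.827/0.24 = 3.446
R_total = 54.26 + 3.446 = 57.7 ft²·°F·h/BTU
Q = A·ΔT/R = 2000 × 35.8 / 57.7 = 1241 BTU/h

1240 BTU/h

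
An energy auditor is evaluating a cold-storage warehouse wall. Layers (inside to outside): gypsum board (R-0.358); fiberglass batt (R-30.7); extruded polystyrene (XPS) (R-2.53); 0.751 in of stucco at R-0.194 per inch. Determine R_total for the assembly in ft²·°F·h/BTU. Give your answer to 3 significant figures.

0.751 × 0.194 = 0.1457
R_total = 0.358 + 30.7 + 2.53 + 0.1457 = 33.73 ft²·°F·h/BTU

33.7 ft²·°F·h/BTU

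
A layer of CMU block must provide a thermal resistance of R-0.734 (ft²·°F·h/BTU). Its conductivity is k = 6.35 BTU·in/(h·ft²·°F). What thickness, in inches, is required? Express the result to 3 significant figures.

4.66 in

L = R × k = 0.734 × 6.35 = 4.661 in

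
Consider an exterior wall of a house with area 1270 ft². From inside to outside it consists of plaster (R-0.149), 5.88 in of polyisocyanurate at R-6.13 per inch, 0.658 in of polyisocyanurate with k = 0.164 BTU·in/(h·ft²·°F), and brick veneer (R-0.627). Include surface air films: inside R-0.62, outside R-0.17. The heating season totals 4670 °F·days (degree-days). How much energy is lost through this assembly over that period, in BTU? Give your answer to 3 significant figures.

3420000 BTU

5.88 × 6.13 = 36.04
0.658/0.164 = 4.012
R_total = 0.62 + 0.149 + 36.04 + 4.012 + 0.627 + 0.17 = 41.62 ft²·°F·h/BTU
E = A × HDD × 24 / R = 1270 × 4670 × 24 / 41.62 = 3420000 BTU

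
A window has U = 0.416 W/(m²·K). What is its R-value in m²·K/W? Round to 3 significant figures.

2.40 m²·K/W

R = 1/U = 1/0.416 = 2.404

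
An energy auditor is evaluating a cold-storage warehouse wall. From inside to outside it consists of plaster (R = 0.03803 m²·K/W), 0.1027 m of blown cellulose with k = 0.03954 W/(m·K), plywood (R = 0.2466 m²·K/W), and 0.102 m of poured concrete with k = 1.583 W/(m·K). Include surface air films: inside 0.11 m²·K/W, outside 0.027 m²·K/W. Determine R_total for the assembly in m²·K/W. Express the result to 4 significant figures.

3.083 m²·K/W

0.1027/0.03954 = 2.5974
0.102/1.583 = 0.064435
R_total = 0.11 + 0.03803 + 2.5974 + 0.2466 + 0.064435 + 0.027 = 3.0834 m²·K/W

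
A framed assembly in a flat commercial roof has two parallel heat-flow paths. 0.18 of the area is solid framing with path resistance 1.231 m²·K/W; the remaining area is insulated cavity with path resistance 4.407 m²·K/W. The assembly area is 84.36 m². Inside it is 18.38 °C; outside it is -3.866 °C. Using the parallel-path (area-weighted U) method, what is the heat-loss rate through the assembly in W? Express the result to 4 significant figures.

623.6 W

U_eff = 0.82/4.407 + 0.18/1.231 = 0.18607 + 0.14622 = 0.33229
R_eff = 1/U_eff = 3.0094 m²·K/W
Q = 84.36 × (18.38 − (-3.866)) / 3.0094 = 623.6 W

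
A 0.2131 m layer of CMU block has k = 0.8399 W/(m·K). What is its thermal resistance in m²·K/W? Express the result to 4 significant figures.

R = L/k = 0.2131/0.8399 = 0.25372 m²·K/W

0.2537 m²·K/W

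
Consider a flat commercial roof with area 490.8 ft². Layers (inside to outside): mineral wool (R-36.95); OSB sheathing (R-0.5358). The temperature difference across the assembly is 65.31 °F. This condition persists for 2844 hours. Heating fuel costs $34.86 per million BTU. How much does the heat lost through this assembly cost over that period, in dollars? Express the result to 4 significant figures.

R_total = 36.95 + 0.5358 = 37.486 ft²·°F·h/BTU
Q = 490.8 × 65.31 / 37.486 = 855.1 BTU/h
E = 855.1 × 2844 = 2431900 BTU
Cost = 2431900/10⁶ × 34.86 = $84.776

84.78 dollars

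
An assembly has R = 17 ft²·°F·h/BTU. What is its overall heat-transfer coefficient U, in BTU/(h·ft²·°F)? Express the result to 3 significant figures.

0.0588 BTU/(h·ft²·°F)

U = 1/R = 1/17 = 0.05882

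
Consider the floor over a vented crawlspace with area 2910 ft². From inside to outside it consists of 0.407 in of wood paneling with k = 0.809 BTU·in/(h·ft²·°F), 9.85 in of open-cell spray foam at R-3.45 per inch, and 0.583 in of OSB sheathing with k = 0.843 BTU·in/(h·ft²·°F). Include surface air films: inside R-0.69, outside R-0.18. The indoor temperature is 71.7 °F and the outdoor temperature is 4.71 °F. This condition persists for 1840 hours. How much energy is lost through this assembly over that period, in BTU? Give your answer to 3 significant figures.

0.407/0.809 = 0.5031
9.85 × 3.45 = 33.98
0.583/0.843 = 0.6916
R_total = 0.69 + 0.5031 + 33.98 + 0.6916 + 0.18 = 36.05 ft²·°F·h/BTU
Q = 2910 × (71.7 − 4.71) / 36.05 = 5408 BTU/h
E = 5408 × 1840 = 9951000 BTU

9950000 BTU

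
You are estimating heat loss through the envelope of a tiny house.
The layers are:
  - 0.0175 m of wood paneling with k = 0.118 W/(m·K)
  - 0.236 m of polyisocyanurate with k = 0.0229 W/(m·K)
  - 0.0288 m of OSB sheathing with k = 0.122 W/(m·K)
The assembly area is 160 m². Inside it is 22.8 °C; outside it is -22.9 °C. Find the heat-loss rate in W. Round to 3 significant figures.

684 W

0.0175/0.118 = 0.1483
0.236/0.0229 = 10.31
0.0288/0.122 = 0.2361
R_total = 0.1483 + 10.31 + 0.2361 = 10.69 m²·K/W
Q = A·ΔT/R = 160 × (22.8 − (-22.9)) / 10.69 = 684 W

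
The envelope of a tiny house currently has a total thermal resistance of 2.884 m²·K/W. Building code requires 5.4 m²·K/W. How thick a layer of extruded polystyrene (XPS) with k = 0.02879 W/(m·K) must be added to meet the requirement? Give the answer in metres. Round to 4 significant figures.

ΔR = 5.4 − 2.884 = 2.516 m²·K/W
L = ΔR × k = 2.516 × 0.02879 = 0.072436 m

0.07244 m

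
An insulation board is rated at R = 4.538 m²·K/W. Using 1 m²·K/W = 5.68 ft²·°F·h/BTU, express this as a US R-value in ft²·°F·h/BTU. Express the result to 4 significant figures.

25.78 ft²·°F·h/BTU

R_US = 4.538 × 5.68 = 25.776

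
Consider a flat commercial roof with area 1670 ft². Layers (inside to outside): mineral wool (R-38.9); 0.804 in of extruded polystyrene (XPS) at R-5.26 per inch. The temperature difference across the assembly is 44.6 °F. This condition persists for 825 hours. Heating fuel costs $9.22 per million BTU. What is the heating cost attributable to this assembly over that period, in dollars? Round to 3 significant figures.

0.804 × 5.26 = 4.229
R_total = 38.9 + 4.229 = 43.13 ft²·°F·h/BTU
Q = 1670 × 44.6 / 43.13 = 1727 BTU/h
E = 1727 × 825 = 1425000 BTU
Cost = 1425000/10⁶ × 9.22 = $13.14

13.1 dollars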